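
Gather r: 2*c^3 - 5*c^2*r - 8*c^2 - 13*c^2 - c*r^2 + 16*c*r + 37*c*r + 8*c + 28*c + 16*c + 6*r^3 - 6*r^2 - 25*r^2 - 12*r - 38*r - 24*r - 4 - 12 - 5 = 2*c^3 - 21*c^2 + 52*c + 6*r^3 + r^2*(-c - 31) + r*(-5*c^2 + 53*c - 74) - 21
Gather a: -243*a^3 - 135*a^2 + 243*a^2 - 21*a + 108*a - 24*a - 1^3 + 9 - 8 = -243*a^3 + 108*a^2 + 63*a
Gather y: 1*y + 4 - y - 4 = 0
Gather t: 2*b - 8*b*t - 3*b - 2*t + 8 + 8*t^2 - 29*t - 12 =-b + 8*t^2 + t*(-8*b - 31) - 4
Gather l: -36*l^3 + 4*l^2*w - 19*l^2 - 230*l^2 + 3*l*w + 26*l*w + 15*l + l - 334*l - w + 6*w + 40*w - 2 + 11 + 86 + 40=-36*l^3 + l^2*(4*w - 249) + l*(29*w - 318) + 45*w + 135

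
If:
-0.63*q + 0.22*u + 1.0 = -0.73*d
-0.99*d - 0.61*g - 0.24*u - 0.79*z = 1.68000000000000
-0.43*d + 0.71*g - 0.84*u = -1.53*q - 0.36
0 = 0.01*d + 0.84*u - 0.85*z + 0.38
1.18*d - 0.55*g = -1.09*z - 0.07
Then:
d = -1.27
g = -1.48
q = 0.17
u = 0.13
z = 0.56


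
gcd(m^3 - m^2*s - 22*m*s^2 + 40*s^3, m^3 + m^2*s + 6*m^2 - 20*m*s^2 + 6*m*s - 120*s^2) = -m^2 - m*s + 20*s^2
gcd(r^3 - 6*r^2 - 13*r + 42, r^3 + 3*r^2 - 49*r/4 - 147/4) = r + 3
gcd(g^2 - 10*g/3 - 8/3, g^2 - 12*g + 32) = g - 4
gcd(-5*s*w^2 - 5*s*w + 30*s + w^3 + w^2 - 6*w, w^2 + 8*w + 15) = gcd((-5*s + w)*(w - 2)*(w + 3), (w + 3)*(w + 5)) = w + 3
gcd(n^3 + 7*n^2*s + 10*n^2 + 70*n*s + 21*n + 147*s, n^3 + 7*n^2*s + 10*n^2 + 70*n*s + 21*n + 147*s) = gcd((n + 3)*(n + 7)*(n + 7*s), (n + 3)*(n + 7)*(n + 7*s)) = n^3 + 7*n^2*s + 10*n^2 + 70*n*s + 21*n + 147*s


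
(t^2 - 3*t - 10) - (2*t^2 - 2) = -t^2 - 3*t - 8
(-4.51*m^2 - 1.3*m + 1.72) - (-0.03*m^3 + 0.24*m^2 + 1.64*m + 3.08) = 0.03*m^3 - 4.75*m^2 - 2.94*m - 1.36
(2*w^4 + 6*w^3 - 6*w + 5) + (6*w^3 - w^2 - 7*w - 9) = 2*w^4 + 12*w^3 - w^2 - 13*w - 4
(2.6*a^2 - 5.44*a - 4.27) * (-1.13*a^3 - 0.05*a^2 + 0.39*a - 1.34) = -2.938*a^5 + 6.0172*a^4 + 6.1111*a^3 - 5.3921*a^2 + 5.6243*a + 5.7218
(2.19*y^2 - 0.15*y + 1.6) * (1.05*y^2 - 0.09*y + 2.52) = 2.2995*y^4 - 0.3546*y^3 + 7.2123*y^2 - 0.522*y + 4.032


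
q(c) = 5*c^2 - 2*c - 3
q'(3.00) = 28.00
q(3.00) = 36.00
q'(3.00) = 28.00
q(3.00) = 36.00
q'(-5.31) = -55.10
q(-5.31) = 148.60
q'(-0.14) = -3.40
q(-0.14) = -2.62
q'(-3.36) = -35.60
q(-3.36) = 60.17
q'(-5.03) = -52.30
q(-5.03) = 133.56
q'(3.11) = 29.10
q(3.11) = 39.14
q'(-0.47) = -6.70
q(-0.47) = -0.96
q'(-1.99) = -21.90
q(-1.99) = 20.78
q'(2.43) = 22.30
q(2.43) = 21.66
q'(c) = 10*c - 2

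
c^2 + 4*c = c*(c + 4)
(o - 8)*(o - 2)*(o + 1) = o^3 - 9*o^2 + 6*o + 16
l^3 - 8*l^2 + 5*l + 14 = (l - 7)*(l - 2)*(l + 1)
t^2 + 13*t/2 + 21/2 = (t + 3)*(t + 7/2)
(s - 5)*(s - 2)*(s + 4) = s^3 - 3*s^2 - 18*s + 40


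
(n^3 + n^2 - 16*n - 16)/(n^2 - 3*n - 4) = n + 4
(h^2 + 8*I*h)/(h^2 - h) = (h + 8*I)/(h - 1)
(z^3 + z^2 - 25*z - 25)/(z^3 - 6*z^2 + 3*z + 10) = (z + 5)/(z - 2)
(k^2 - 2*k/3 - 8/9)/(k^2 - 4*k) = (9*k^2 - 6*k - 8)/(9*k*(k - 4))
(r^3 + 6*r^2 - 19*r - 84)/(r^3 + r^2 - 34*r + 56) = (r + 3)/(r - 2)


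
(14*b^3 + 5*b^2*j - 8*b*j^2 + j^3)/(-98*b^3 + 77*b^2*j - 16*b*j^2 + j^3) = (-b - j)/(7*b - j)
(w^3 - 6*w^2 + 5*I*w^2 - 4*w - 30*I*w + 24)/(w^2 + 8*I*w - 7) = (w^2 + w*(-6 + 4*I) - 24*I)/(w + 7*I)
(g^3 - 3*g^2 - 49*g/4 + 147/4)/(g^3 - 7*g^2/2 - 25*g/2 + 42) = (g - 7/2)/(g - 4)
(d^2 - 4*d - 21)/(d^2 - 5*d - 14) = (d + 3)/(d + 2)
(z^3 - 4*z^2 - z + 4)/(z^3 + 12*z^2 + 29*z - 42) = (z^2 - 3*z - 4)/(z^2 + 13*z + 42)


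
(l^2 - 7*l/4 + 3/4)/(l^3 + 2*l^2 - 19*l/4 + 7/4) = (4*l - 3)/(4*l^2 + 12*l - 7)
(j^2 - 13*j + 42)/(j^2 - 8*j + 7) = (j - 6)/(j - 1)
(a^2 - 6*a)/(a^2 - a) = (a - 6)/(a - 1)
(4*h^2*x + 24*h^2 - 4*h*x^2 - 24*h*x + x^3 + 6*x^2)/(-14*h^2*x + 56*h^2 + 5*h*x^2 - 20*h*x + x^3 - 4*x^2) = (-2*h*x - 12*h + x^2 + 6*x)/(7*h*x - 28*h + x^2 - 4*x)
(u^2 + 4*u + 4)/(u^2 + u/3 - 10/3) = 3*(u + 2)/(3*u - 5)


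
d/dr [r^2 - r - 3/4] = 2*r - 1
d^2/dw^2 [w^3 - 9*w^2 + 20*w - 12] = 6*w - 18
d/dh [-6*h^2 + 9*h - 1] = 9 - 12*h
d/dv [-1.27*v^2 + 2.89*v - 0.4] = 2.89 - 2.54*v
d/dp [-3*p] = -3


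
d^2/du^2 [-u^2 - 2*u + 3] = -2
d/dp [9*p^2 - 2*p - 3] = 18*p - 2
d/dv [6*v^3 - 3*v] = 18*v^2 - 3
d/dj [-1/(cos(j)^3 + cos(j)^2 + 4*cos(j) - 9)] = (3*sin(j)^2 - 2*cos(j) - 7)*sin(j)/(cos(j)^3 + cos(j)^2 + 4*cos(j) - 9)^2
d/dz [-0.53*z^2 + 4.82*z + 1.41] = 4.82 - 1.06*z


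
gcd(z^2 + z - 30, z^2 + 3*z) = 1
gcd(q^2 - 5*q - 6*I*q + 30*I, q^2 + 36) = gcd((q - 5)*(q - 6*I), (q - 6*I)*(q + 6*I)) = q - 6*I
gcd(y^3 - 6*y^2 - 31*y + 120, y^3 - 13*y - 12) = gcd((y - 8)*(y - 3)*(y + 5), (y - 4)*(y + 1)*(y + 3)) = 1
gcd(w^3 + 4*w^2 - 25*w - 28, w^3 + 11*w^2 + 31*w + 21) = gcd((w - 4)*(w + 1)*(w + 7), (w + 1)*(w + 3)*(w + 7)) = w^2 + 8*w + 7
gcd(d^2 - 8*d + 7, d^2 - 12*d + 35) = d - 7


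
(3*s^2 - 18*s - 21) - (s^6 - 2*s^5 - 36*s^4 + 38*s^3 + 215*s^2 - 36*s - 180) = -s^6 + 2*s^5 + 36*s^4 - 38*s^3 - 212*s^2 + 18*s + 159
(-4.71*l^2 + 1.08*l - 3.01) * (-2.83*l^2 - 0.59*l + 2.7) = 13.3293*l^4 - 0.277500000000001*l^3 - 4.8359*l^2 + 4.6919*l - 8.127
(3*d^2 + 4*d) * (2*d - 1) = 6*d^3 + 5*d^2 - 4*d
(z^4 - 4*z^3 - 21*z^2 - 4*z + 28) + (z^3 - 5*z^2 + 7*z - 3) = z^4 - 3*z^3 - 26*z^2 + 3*z + 25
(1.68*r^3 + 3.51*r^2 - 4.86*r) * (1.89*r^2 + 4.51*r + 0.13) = 3.1752*r^5 + 14.2107*r^4 + 6.8631*r^3 - 21.4623*r^2 - 0.6318*r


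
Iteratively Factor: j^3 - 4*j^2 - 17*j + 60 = (j - 5)*(j^2 + j - 12) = (j - 5)*(j - 3)*(j + 4)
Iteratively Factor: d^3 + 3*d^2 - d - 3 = (d + 3)*(d^2 - 1) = (d - 1)*(d + 3)*(d + 1)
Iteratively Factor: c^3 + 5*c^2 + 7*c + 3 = (c + 1)*(c^2 + 4*c + 3) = (c + 1)^2*(c + 3)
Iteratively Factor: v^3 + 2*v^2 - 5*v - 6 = (v + 1)*(v^2 + v - 6) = (v - 2)*(v + 1)*(v + 3)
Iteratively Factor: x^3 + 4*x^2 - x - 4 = (x - 1)*(x^2 + 5*x + 4) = (x - 1)*(x + 1)*(x + 4)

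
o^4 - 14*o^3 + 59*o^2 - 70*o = o*(o - 7)*(o - 5)*(o - 2)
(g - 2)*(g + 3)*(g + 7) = g^3 + 8*g^2 + g - 42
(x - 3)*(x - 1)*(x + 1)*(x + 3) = x^4 - 10*x^2 + 9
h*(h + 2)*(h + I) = h^3 + 2*h^2 + I*h^2 + 2*I*h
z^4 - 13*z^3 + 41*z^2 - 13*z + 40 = (z - 8)*(z - 5)*(z - I)*(z + I)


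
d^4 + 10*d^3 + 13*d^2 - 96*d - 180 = (d - 3)*(d + 2)*(d + 5)*(d + 6)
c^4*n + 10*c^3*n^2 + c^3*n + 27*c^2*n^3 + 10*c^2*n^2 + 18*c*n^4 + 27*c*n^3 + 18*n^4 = (c + n)*(c + 3*n)*(c + 6*n)*(c*n + n)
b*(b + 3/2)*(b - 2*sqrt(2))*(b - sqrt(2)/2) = b^4 - 5*sqrt(2)*b^3/2 + 3*b^3/2 - 15*sqrt(2)*b^2/4 + 2*b^2 + 3*b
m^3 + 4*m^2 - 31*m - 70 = (m - 5)*(m + 2)*(m + 7)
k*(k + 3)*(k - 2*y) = k^3 - 2*k^2*y + 3*k^2 - 6*k*y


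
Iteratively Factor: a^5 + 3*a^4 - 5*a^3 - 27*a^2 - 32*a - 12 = (a + 1)*(a^4 + 2*a^3 - 7*a^2 - 20*a - 12) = (a - 3)*(a + 1)*(a^3 + 5*a^2 + 8*a + 4) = (a - 3)*(a + 1)*(a + 2)*(a^2 + 3*a + 2) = (a - 3)*(a + 1)^2*(a + 2)*(a + 2)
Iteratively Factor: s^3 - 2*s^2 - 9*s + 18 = (s + 3)*(s^2 - 5*s + 6) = (s - 2)*(s + 3)*(s - 3)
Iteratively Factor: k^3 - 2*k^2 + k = (k - 1)*(k^2 - k) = k*(k - 1)*(k - 1)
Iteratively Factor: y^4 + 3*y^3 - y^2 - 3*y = (y + 1)*(y^3 + 2*y^2 - 3*y) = (y - 1)*(y + 1)*(y^2 + 3*y) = (y - 1)*(y + 1)*(y + 3)*(y)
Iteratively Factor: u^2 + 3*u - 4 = (u - 1)*(u + 4)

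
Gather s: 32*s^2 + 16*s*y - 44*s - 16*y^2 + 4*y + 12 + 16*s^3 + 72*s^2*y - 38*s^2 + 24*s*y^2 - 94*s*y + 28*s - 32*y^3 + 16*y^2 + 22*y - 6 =16*s^3 + s^2*(72*y - 6) + s*(24*y^2 - 78*y - 16) - 32*y^3 + 26*y + 6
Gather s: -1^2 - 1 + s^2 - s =s^2 - s - 2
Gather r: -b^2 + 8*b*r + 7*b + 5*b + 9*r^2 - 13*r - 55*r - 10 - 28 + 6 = -b^2 + 12*b + 9*r^2 + r*(8*b - 68) - 32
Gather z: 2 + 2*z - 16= 2*z - 14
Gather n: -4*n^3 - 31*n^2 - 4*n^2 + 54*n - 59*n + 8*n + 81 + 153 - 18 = -4*n^3 - 35*n^2 + 3*n + 216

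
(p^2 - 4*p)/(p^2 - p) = (p - 4)/(p - 1)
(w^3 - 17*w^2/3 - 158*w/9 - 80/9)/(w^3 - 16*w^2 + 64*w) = (9*w^2 + 21*w + 10)/(9*w*(w - 8))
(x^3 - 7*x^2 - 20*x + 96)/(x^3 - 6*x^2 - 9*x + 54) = (x^2 - 4*x - 32)/(x^2 - 3*x - 18)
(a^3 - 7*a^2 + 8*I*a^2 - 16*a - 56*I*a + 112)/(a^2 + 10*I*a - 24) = (a^2 + a*(-7 + 4*I) - 28*I)/(a + 6*I)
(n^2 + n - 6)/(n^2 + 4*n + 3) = (n - 2)/(n + 1)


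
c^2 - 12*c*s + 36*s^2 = (c - 6*s)^2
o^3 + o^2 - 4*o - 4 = (o - 2)*(o + 1)*(o + 2)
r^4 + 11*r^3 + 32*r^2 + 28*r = r*(r + 2)^2*(r + 7)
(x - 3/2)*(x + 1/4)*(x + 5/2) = x^3 + 5*x^2/4 - 7*x/2 - 15/16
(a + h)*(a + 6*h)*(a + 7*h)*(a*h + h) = a^4*h + 14*a^3*h^2 + a^3*h + 55*a^2*h^3 + 14*a^2*h^2 + 42*a*h^4 + 55*a*h^3 + 42*h^4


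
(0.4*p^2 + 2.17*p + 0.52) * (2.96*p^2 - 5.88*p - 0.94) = 1.184*p^4 + 4.0712*p^3 - 11.5964*p^2 - 5.0974*p - 0.4888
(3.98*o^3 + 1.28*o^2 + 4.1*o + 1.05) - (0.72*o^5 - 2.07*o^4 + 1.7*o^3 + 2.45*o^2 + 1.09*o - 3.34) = -0.72*o^5 + 2.07*o^4 + 2.28*o^3 - 1.17*o^2 + 3.01*o + 4.39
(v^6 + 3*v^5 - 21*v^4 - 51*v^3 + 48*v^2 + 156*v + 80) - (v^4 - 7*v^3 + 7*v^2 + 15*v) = v^6 + 3*v^5 - 22*v^4 - 44*v^3 + 41*v^2 + 141*v + 80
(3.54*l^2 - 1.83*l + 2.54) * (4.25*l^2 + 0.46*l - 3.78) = 15.045*l^4 - 6.1491*l^3 - 3.428*l^2 + 8.0858*l - 9.6012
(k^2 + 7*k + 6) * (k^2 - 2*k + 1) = k^4 + 5*k^3 - 7*k^2 - 5*k + 6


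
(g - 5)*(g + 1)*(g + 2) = g^3 - 2*g^2 - 13*g - 10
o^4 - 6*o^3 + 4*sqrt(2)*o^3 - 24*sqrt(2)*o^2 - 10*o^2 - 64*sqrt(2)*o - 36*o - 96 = (o - 8)*(o + 2)*(o + sqrt(2))*(o + 3*sqrt(2))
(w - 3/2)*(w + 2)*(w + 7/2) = w^3 + 4*w^2 - 5*w/4 - 21/2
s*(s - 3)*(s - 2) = s^3 - 5*s^2 + 6*s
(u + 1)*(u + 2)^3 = u^4 + 7*u^3 + 18*u^2 + 20*u + 8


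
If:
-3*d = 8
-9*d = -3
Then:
No Solution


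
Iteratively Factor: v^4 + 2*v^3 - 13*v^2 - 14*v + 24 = (v + 4)*(v^3 - 2*v^2 - 5*v + 6) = (v + 2)*(v + 4)*(v^2 - 4*v + 3) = (v - 3)*(v + 2)*(v + 4)*(v - 1)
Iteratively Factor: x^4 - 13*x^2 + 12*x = (x - 1)*(x^3 + x^2 - 12*x) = x*(x - 1)*(x^2 + x - 12) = x*(x - 1)*(x + 4)*(x - 3)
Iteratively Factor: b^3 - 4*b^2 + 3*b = (b - 3)*(b^2 - b) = b*(b - 3)*(b - 1)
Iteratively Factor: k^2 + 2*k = (k + 2)*(k)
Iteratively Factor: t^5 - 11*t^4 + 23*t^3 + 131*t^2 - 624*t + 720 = (t - 5)*(t^4 - 6*t^3 - 7*t^2 + 96*t - 144) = (t - 5)*(t + 4)*(t^3 - 10*t^2 + 33*t - 36) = (t - 5)*(t - 4)*(t + 4)*(t^2 - 6*t + 9) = (t - 5)*(t - 4)*(t - 3)*(t + 4)*(t - 3)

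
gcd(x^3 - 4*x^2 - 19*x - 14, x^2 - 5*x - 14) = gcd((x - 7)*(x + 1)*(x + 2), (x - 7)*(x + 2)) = x^2 - 5*x - 14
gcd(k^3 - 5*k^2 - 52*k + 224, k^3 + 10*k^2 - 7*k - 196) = k^2 + 3*k - 28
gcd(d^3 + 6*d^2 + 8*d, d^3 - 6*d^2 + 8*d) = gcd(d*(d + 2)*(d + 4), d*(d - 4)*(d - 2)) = d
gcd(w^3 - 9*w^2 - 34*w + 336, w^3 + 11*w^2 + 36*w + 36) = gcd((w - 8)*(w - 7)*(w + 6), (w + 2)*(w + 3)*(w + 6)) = w + 6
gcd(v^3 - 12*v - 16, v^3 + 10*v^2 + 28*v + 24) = v^2 + 4*v + 4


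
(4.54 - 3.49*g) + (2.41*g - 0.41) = 4.13 - 1.08*g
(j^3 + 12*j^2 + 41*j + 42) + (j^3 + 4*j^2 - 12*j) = 2*j^3 + 16*j^2 + 29*j + 42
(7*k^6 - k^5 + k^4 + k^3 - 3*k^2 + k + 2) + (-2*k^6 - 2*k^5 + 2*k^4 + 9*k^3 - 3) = 5*k^6 - 3*k^5 + 3*k^4 + 10*k^3 - 3*k^2 + k - 1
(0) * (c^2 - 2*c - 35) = 0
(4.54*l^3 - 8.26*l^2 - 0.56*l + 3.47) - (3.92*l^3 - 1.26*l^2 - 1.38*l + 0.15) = 0.62*l^3 - 7.0*l^2 + 0.82*l + 3.32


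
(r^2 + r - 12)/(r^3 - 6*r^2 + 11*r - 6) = (r + 4)/(r^2 - 3*r + 2)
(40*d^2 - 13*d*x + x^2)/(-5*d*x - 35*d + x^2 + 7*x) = (-8*d + x)/(x + 7)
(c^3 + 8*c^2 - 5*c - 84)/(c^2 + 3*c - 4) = (c^2 + 4*c - 21)/(c - 1)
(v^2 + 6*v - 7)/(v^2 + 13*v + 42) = (v - 1)/(v + 6)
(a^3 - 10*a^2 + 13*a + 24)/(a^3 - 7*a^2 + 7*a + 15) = (a - 8)/(a - 5)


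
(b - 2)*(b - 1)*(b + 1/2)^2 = b^4 - 2*b^3 - 3*b^2/4 + 5*b/4 + 1/2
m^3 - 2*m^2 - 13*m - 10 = (m - 5)*(m + 1)*(m + 2)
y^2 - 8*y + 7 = (y - 7)*(y - 1)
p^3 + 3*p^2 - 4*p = p*(p - 1)*(p + 4)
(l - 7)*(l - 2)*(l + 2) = l^3 - 7*l^2 - 4*l + 28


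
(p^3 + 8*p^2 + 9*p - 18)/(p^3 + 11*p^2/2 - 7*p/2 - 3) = 2*(p + 3)/(2*p + 1)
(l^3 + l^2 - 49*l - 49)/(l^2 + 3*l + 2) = (l^2 - 49)/(l + 2)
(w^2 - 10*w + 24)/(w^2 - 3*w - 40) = (-w^2 + 10*w - 24)/(-w^2 + 3*w + 40)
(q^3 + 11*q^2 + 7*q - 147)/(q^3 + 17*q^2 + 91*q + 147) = (q - 3)/(q + 3)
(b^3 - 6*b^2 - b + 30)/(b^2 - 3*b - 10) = b - 3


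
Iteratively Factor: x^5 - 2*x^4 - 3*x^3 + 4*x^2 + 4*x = (x)*(x^4 - 2*x^3 - 3*x^2 + 4*x + 4) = x*(x - 2)*(x^3 - 3*x - 2) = x*(x - 2)^2*(x^2 + 2*x + 1) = x*(x - 2)^2*(x + 1)*(x + 1)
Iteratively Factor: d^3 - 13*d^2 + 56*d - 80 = (d - 5)*(d^2 - 8*d + 16) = (d - 5)*(d - 4)*(d - 4)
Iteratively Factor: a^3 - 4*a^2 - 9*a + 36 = (a + 3)*(a^2 - 7*a + 12) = (a - 3)*(a + 3)*(a - 4)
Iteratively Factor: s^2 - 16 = (s + 4)*(s - 4)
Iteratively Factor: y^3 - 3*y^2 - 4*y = (y)*(y^2 - 3*y - 4) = y*(y + 1)*(y - 4)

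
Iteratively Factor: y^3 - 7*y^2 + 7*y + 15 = (y - 3)*(y^2 - 4*y - 5) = (y - 3)*(y + 1)*(y - 5)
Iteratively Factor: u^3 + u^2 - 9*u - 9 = (u + 1)*(u^2 - 9) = (u + 1)*(u + 3)*(u - 3)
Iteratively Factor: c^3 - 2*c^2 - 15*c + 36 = (c - 3)*(c^2 + c - 12) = (c - 3)^2*(c + 4)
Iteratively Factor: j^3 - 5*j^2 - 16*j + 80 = (j + 4)*(j^2 - 9*j + 20) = (j - 4)*(j + 4)*(j - 5)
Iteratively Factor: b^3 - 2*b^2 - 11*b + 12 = (b + 3)*(b^2 - 5*b + 4) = (b - 1)*(b + 3)*(b - 4)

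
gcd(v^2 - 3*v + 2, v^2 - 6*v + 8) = v - 2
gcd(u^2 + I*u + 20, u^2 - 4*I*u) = u - 4*I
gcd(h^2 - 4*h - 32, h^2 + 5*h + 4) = h + 4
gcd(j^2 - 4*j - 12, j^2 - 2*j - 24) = j - 6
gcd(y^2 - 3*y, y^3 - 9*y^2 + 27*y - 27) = y - 3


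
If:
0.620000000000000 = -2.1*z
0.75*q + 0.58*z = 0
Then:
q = 0.23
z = -0.30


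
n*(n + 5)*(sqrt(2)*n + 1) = sqrt(2)*n^3 + n^2 + 5*sqrt(2)*n^2 + 5*n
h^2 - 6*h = h*(h - 6)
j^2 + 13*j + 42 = (j + 6)*(j + 7)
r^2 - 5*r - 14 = (r - 7)*(r + 2)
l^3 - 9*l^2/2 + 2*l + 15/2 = (l - 3)*(l - 5/2)*(l + 1)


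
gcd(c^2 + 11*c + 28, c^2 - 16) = c + 4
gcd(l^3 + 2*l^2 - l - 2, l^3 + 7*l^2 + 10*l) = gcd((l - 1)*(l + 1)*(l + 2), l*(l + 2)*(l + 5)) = l + 2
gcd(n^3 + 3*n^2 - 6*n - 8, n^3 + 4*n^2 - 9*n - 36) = n + 4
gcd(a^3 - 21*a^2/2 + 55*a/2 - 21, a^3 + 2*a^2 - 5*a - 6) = a - 2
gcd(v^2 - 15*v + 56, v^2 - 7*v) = v - 7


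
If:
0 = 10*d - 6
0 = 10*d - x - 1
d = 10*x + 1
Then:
No Solution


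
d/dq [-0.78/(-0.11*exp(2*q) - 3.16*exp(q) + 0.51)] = (-0.1716*exp(q) - 2.4648)*exp(q)/(0.11*exp(2*q) + 3.16*exp(q) - 0.51)^2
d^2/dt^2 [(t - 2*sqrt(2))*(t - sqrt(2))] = 2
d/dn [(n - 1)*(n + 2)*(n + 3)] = 3*n^2 + 8*n + 1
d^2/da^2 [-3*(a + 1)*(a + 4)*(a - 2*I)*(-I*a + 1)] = 36*I*a^2 + a*(18 + 90*I) + 30 + 36*I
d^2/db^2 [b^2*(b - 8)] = 6*b - 16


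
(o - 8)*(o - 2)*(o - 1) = o^3 - 11*o^2 + 26*o - 16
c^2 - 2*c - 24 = (c - 6)*(c + 4)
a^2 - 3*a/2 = a*(a - 3/2)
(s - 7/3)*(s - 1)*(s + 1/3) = s^3 - 3*s^2 + 11*s/9 + 7/9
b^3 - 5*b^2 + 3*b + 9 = (b - 3)^2*(b + 1)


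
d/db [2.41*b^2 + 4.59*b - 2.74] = 4.82*b + 4.59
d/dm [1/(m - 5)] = -1/(m - 5)^2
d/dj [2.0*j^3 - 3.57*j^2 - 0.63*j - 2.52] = 6.0*j^2 - 7.14*j - 0.63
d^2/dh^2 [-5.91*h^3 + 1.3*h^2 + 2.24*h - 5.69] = 2.6 - 35.46*h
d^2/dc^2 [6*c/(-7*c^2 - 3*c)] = -588/(343*c^3 + 441*c^2 + 189*c + 27)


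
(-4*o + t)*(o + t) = -4*o^2 - 3*o*t + t^2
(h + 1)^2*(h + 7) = h^3 + 9*h^2 + 15*h + 7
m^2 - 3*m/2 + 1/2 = (m - 1)*(m - 1/2)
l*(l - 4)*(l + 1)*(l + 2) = l^4 - l^3 - 10*l^2 - 8*l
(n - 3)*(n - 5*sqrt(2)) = n^2 - 5*sqrt(2)*n - 3*n + 15*sqrt(2)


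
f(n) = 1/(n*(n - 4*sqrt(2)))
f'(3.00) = -0.00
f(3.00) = -0.13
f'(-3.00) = 0.02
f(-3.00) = 0.04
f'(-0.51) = 0.68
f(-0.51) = 0.32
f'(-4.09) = 0.01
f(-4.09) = 0.03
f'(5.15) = -0.68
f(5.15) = -0.38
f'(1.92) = 0.04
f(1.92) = -0.14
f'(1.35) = 0.09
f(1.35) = -0.17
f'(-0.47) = 0.80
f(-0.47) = 0.35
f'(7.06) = -0.09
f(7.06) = 0.10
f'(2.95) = 0.00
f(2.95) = -0.13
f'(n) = -1/(n*(n - 4*sqrt(2))^2) - 1/(n^2*(n - 4*sqrt(2)))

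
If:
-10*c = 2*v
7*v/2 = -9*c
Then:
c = 0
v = 0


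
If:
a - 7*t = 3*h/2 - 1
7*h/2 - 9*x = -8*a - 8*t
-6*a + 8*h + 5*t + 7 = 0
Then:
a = 873*x/1019 + 82/1019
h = 666*x/1019 - 1072/1019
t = 387/1019 - 18*x/1019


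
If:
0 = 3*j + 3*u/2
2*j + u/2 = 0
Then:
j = 0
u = 0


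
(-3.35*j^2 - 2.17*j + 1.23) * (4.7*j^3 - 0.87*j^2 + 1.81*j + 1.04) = -15.745*j^5 - 7.2845*j^4 + 1.6054*j^3 - 8.4818*j^2 - 0.0305*j + 1.2792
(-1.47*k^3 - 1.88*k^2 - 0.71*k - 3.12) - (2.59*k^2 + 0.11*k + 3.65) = -1.47*k^3 - 4.47*k^2 - 0.82*k - 6.77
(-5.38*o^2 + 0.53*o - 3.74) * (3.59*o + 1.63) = -19.3142*o^3 - 6.8667*o^2 - 12.5627*o - 6.0962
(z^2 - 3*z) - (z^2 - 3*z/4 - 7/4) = 7/4 - 9*z/4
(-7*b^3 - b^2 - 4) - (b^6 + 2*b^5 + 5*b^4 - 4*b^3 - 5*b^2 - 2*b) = -b^6 - 2*b^5 - 5*b^4 - 3*b^3 + 4*b^2 + 2*b - 4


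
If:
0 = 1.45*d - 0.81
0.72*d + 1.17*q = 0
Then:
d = 0.56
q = -0.34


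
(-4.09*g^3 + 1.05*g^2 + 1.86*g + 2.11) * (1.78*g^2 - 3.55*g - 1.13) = -7.2802*g^5 + 16.3885*g^4 + 4.205*g^3 - 4.0337*g^2 - 9.5923*g - 2.3843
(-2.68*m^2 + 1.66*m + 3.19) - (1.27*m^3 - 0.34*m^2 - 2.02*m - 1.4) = -1.27*m^3 - 2.34*m^2 + 3.68*m + 4.59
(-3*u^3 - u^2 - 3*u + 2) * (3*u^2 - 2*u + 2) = -9*u^5 + 3*u^4 - 13*u^3 + 10*u^2 - 10*u + 4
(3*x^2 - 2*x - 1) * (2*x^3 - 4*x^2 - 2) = 6*x^5 - 16*x^4 + 6*x^3 - 2*x^2 + 4*x + 2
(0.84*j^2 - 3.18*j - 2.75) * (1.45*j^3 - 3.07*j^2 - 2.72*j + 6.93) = 1.218*j^5 - 7.1898*j^4 + 3.4903*j^3 + 22.9133*j^2 - 14.5574*j - 19.0575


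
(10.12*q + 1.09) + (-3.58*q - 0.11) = 6.54*q + 0.98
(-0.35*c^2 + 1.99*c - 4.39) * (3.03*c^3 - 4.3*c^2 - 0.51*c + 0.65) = -1.0605*c^5 + 7.5347*c^4 - 21.6802*c^3 + 17.6346*c^2 + 3.5324*c - 2.8535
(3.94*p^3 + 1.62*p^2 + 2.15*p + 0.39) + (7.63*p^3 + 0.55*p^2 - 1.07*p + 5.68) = 11.57*p^3 + 2.17*p^2 + 1.08*p + 6.07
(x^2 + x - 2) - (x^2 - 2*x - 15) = 3*x + 13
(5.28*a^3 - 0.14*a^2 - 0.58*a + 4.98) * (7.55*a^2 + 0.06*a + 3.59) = 39.864*a^5 - 0.7402*a^4 + 14.5678*a^3 + 37.0616*a^2 - 1.7834*a + 17.8782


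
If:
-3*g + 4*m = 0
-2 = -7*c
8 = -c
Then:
No Solution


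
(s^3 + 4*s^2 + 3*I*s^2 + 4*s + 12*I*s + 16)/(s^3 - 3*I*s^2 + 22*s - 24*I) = (s + 4)/(s - 6*I)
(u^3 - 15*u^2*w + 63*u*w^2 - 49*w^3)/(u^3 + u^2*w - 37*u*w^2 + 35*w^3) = (u^2 - 14*u*w + 49*w^2)/(u^2 + 2*u*w - 35*w^2)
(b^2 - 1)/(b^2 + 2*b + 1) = (b - 1)/(b + 1)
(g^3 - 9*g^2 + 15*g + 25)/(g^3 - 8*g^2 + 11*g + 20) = (g - 5)/(g - 4)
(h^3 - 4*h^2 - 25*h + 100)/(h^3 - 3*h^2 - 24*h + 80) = (h - 5)/(h - 4)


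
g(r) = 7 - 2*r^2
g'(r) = -4*r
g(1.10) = 4.58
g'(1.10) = -4.40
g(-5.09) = -44.82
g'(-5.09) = 20.36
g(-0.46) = 6.58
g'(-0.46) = 1.84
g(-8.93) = -152.49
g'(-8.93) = 35.72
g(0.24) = 6.88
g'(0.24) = -0.96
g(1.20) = 4.12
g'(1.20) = -4.80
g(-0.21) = 6.91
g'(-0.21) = 0.84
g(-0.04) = 7.00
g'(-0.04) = 0.16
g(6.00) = -65.00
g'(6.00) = -24.00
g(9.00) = -155.00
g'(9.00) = -36.00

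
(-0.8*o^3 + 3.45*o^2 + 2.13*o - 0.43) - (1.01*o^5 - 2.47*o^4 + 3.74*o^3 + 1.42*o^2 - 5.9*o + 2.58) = -1.01*o^5 + 2.47*o^4 - 4.54*o^3 + 2.03*o^2 + 8.03*o - 3.01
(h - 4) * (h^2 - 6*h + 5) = h^3 - 10*h^2 + 29*h - 20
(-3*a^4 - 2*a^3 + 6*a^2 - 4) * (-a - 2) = 3*a^5 + 8*a^4 - 2*a^3 - 12*a^2 + 4*a + 8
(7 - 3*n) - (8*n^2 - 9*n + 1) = -8*n^2 + 6*n + 6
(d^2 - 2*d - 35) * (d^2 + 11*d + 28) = d^4 + 9*d^3 - 29*d^2 - 441*d - 980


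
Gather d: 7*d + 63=7*d + 63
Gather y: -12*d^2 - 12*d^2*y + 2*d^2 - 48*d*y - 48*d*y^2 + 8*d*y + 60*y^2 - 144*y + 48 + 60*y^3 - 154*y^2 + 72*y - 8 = -10*d^2 + 60*y^3 + y^2*(-48*d - 94) + y*(-12*d^2 - 40*d - 72) + 40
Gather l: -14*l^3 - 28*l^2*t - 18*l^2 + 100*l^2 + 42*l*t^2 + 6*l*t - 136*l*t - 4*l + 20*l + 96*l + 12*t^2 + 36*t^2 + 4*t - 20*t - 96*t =-14*l^3 + l^2*(82 - 28*t) + l*(42*t^2 - 130*t + 112) + 48*t^2 - 112*t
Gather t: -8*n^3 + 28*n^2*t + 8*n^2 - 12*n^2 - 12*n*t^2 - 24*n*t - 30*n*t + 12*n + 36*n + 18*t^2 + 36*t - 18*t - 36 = -8*n^3 - 4*n^2 + 48*n + t^2*(18 - 12*n) + t*(28*n^2 - 54*n + 18) - 36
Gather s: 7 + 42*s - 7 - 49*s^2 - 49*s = -49*s^2 - 7*s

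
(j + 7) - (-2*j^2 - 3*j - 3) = 2*j^2 + 4*j + 10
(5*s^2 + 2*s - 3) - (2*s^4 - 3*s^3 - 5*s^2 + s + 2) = -2*s^4 + 3*s^3 + 10*s^2 + s - 5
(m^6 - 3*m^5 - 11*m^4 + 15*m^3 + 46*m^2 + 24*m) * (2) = 2*m^6 - 6*m^5 - 22*m^4 + 30*m^3 + 92*m^2 + 48*m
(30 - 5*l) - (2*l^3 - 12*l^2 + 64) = -2*l^3 + 12*l^2 - 5*l - 34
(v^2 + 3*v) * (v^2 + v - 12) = v^4 + 4*v^3 - 9*v^2 - 36*v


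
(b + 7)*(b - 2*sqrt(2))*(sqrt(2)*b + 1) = sqrt(2)*b^3 - 3*b^2 + 7*sqrt(2)*b^2 - 21*b - 2*sqrt(2)*b - 14*sqrt(2)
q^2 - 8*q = q*(q - 8)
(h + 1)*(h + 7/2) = h^2 + 9*h/2 + 7/2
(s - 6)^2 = s^2 - 12*s + 36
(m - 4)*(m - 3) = m^2 - 7*m + 12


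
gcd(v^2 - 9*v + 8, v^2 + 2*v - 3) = v - 1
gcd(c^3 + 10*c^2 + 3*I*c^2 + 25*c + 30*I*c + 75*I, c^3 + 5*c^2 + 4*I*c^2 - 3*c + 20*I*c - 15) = c^2 + c*(5 + 3*I) + 15*I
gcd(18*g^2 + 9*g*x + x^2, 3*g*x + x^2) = 3*g + x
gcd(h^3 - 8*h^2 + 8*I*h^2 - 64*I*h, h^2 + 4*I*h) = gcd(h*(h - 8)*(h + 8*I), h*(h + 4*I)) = h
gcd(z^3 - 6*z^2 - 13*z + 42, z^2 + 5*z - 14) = z - 2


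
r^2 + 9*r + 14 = (r + 2)*(r + 7)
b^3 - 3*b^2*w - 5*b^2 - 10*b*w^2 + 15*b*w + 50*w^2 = (b - 5)*(b - 5*w)*(b + 2*w)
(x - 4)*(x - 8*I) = x^2 - 4*x - 8*I*x + 32*I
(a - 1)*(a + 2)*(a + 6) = a^3 + 7*a^2 + 4*a - 12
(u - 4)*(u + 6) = u^2 + 2*u - 24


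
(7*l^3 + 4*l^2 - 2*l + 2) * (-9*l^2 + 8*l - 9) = -63*l^5 + 20*l^4 - 13*l^3 - 70*l^2 + 34*l - 18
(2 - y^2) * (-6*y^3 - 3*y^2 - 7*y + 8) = 6*y^5 + 3*y^4 - 5*y^3 - 14*y^2 - 14*y + 16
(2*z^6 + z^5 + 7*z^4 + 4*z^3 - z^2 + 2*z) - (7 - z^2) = 2*z^6 + z^5 + 7*z^4 + 4*z^3 + 2*z - 7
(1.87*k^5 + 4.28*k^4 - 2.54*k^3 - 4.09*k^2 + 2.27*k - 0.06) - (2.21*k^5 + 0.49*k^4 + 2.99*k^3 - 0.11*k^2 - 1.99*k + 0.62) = -0.34*k^5 + 3.79*k^4 - 5.53*k^3 - 3.98*k^2 + 4.26*k - 0.68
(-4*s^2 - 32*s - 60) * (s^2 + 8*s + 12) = -4*s^4 - 64*s^3 - 364*s^2 - 864*s - 720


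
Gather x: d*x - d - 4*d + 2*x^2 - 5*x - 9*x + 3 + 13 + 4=-5*d + 2*x^2 + x*(d - 14) + 20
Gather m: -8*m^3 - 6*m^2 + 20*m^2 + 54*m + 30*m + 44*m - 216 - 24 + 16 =-8*m^3 + 14*m^2 + 128*m - 224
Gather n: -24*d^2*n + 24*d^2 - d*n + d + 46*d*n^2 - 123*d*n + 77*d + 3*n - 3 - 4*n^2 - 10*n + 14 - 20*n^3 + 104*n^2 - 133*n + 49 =24*d^2 + 78*d - 20*n^3 + n^2*(46*d + 100) + n*(-24*d^2 - 124*d - 140) + 60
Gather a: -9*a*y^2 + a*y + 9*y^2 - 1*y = a*(-9*y^2 + y) + 9*y^2 - y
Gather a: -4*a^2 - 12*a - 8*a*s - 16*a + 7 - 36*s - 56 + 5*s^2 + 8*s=-4*a^2 + a*(-8*s - 28) + 5*s^2 - 28*s - 49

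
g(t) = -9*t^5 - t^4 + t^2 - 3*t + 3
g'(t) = -45*t^4 - 4*t^3 + 2*t - 3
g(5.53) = -47462.68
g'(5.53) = -42752.00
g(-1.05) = 17.52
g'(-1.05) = -55.17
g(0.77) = -1.50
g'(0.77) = -19.11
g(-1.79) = 166.70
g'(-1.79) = -445.62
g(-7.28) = 181303.58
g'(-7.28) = -124871.61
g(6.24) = -86639.16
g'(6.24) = -69188.55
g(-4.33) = 13382.00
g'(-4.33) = -15505.39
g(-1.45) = 62.72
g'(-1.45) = -192.63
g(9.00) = -537945.00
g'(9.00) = -298146.00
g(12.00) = -2260113.00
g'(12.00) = -940011.00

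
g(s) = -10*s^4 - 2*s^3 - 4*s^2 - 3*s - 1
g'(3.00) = -1161.00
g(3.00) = -910.00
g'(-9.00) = 28743.00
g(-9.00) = -64450.00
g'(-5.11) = 5218.52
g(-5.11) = -6641.67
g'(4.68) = -4271.98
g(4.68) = -5104.81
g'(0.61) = -19.19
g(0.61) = -6.16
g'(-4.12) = 2725.49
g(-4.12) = -2797.97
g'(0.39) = -9.41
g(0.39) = -3.13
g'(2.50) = -685.50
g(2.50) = -455.38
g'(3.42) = -1700.61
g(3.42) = -1506.11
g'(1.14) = -79.18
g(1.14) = -29.47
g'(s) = -40*s^3 - 6*s^2 - 8*s - 3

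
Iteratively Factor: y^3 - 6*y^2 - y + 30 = (y - 3)*(y^2 - 3*y - 10) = (y - 5)*(y - 3)*(y + 2)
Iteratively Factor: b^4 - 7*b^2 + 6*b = (b + 3)*(b^3 - 3*b^2 + 2*b) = (b - 2)*(b + 3)*(b^2 - b) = (b - 2)*(b - 1)*(b + 3)*(b)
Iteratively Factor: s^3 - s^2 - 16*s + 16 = (s - 1)*(s^2 - 16) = (s - 1)*(s + 4)*(s - 4)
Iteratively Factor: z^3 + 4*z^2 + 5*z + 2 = (z + 2)*(z^2 + 2*z + 1) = (z + 1)*(z + 2)*(z + 1)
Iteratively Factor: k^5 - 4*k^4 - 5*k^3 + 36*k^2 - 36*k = (k - 2)*(k^4 - 2*k^3 - 9*k^2 + 18*k) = (k - 2)^2*(k^3 - 9*k) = (k - 2)^2*(k + 3)*(k^2 - 3*k) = k*(k - 2)^2*(k + 3)*(k - 3)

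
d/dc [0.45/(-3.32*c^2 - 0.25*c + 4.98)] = (2.988*c + 0.1125)/(3.32*c^2 + 0.25*c - 4.98)^2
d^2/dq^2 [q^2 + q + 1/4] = 2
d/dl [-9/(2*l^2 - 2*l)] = 9*(2*l - 1)/(2*l^2*(l - 1)^2)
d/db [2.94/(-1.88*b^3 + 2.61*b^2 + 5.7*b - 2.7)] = (16.5816*b^2 - 15.3468*b - 16.758)/(1.88*b^3 - 2.61*b^2 - 5.7*b + 2.7)^2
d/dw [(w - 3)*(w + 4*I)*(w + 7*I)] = 3*w^2 + w*(-6 + 22*I) - 28 - 33*I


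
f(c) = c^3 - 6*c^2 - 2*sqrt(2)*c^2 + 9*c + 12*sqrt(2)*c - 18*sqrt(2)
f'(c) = 3*c^2 - 12*c - 4*sqrt(2)*c + 9 + 12*sqrt(2)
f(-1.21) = -71.58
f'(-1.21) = 51.73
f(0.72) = -10.96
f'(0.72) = 14.81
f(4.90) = 7.48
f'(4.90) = 11.48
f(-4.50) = -412.22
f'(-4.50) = 166.18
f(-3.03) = -213.02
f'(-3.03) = 107.01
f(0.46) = -15.28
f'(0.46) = 18.48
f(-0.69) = -47.91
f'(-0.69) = 39.58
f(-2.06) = -125.16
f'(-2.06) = 75.07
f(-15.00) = -5776.41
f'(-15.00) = 965.82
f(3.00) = 0.00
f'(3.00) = 0.00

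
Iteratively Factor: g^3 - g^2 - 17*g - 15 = (g + 3)*(g^2 - 4*g - 5) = (g - 5)*(g + 3)*(g + 1)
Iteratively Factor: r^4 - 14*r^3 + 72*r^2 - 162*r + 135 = (r - 3)*(r^3 - 11*r^2 + 39*r - 45) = (r - 3)^2*(r^2 - 8*r + 15) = (r - 5)*(r - 3)^2*(r - 3)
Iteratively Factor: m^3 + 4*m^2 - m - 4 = (m + 4)*(m^2 - 1) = (m - 1)*(m + 4)*(m + 1)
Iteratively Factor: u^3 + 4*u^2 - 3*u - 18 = (u + 3)*(u^2 + u - 6) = (u - 2)*(u + 3)*(u + 3)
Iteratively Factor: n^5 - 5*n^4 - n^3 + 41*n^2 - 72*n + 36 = (n - 1)*(n^4 - 4*n^3 - 5*n^2 + 36*n - 36) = (n - 1)*(n + 3)*(n^3 - 7*n^2 + 16*n - 12) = (n - 2)*(n - 1)*(n + 3)*(n^2 - 5*n + 6) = (n - 3)*(n - 2)*(n - 1)*(n + 3)*(n - 2)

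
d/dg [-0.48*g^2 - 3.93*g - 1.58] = -0.96*g - 3.93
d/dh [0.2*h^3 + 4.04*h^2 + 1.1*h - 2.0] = 0.6*h^2 + 8.08*h + 1.1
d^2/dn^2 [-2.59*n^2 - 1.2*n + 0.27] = -5.18000000000000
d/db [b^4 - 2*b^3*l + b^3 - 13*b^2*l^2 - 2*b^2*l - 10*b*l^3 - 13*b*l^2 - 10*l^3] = 4*b^3 - 6*b^2*l + 3*b^2 - 26*b*l^2 - 4*b*l - 10*l^3 - 13*l^2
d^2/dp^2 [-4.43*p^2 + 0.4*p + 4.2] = -8.86000000000000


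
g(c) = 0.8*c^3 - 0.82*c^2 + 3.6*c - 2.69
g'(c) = 2.4*c^2 - 1.64*c + 3.6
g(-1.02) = -8.06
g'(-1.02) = 7.77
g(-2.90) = -39.54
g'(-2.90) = 28.54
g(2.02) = 7.83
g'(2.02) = 10.08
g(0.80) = 0.07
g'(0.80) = 3.82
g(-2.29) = -24.84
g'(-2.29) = 19.94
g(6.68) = 223.23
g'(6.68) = 99.74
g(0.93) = 0.59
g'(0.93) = 4.15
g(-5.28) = -162.32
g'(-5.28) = 79.17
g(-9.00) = -684.71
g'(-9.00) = 212.76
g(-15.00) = -2941.19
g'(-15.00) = 568.20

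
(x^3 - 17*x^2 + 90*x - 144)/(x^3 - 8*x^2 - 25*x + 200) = (x^2 - 9*x + 18)/(x^2 - 25)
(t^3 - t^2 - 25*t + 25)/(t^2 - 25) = t - 1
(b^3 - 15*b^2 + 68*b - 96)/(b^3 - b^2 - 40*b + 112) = (b^2 - 11*b + 24)/(b^2 + 3*b - 28)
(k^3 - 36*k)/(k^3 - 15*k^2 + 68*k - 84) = k*(k + 6)/(k^2 - 9*k + 14)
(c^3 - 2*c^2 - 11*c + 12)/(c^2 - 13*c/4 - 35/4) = 4*(-c^3 + 2*c^2 + 11*c - 12)/(-4*c^2 + 13*c + 35)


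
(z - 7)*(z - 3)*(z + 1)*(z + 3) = z^4 - 6*z^3 - 16*z^2 + 54*z + 63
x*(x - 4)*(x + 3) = x^3 - x^2 - 12*x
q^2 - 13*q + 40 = (q - 8)*(q - 5)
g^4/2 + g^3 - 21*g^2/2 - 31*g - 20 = (g/2 + 1)*(g - 5)*(g + 1)*(g + 4)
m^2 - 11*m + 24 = (m - 8)*(m - 3)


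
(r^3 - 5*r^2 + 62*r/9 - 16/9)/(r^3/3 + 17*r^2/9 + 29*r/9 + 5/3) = (9*r^3 - 45*r^2 + 62*r - 16)/(3*r^3 + 17*r^2 + 29*r + 15)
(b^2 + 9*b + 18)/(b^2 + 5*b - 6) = (b + 3)/(b - 1)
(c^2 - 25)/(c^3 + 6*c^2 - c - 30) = (c - 5)/(c^2 + c - 6)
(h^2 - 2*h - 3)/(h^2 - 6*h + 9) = (h + 1)/(h - 3)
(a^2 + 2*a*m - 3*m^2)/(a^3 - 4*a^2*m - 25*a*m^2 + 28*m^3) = (a + 3*m)/(a^2 - 3*a*m - 28*m^2)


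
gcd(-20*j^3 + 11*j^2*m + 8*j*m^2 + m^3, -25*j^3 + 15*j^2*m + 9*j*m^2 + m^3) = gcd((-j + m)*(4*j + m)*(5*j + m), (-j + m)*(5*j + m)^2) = 5*j^2 - 4*j*m - m^2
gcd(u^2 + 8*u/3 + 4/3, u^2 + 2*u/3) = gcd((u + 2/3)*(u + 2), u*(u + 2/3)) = u + 2/3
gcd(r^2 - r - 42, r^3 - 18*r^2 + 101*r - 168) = r - 7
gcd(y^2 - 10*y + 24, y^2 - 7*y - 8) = 1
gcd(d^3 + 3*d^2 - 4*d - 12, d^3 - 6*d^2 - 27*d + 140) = 1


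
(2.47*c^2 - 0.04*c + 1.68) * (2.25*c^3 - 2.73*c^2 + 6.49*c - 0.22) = 5.5575*c^5 - 6.8331*c^4 + 19.9195*c^3 - 5.3894*c^2 + 10.912*c - 0.3696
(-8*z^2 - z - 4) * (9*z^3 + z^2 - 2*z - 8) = -72*z^5 - 17*z^4 - 21*z^3 + 62*z^2 + 16*z + 32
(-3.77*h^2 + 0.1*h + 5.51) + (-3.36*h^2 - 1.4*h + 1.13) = -7.13*h^2 - 1.3*h + 6.64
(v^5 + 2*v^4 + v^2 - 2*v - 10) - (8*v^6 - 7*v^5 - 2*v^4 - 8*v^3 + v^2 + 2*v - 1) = -8*v^6 + 8*v^5 + 4*v^4 + 8*v^3 - 4*v - 9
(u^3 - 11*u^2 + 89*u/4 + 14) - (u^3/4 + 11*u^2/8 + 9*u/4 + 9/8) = 3*u^3/4 - 99*u^2/8 + 20*u + 103/8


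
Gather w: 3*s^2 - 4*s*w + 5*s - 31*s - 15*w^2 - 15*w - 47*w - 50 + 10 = 3*s^2 - 26*s - 15*w^2 + w*(-4*s - 62) - 40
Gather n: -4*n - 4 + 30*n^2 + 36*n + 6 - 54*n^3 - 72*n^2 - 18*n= -54*n^3 - 42*n^2 + 14*n + 2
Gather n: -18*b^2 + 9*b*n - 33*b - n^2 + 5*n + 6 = -18*b^2 - 33*b - n^2 + n*(9*b + 5) + 6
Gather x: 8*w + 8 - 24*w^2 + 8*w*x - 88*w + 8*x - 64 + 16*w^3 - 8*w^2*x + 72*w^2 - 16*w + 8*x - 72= 16*w^3 + 48*w^2 - 96*w + x*(-8*w^2 + 8*w + 16) - 128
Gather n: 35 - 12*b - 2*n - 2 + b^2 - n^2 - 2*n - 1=b^2 - 12*b - n^2 - 4*n + 32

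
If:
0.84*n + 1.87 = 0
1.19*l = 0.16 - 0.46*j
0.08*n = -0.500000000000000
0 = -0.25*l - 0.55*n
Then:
No Solution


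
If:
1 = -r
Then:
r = -1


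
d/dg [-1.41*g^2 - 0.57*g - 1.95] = -2.82*g - 0.57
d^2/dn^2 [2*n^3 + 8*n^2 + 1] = 12*n + 16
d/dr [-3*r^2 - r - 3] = -6*r - 1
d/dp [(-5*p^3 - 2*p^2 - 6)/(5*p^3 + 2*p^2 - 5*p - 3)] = (50*p^3 + 145*p^2 + 36*p - 30)/(25*p^6 + 20*p^5 - 46*p^4 - 50*p^3 + 13*p^2 + 30*p + 9)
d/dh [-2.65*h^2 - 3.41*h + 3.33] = -5.3*h - 3.41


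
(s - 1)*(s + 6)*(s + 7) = s^3 + 12*s^2 + 29*s - 42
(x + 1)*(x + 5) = x^2 + 6*x + 5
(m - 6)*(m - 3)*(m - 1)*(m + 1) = m^4 - 9*m^3 + 17*m^2 + 9*m - 18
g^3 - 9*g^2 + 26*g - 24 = (g - 4)*(g - 3)*(g - 2)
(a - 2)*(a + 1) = a^2 - a - 2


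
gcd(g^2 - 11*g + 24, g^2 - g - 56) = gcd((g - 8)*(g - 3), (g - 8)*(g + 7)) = g - 8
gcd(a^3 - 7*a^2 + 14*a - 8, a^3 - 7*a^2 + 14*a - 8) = a^3 - 7*a^2 + 14*a - 8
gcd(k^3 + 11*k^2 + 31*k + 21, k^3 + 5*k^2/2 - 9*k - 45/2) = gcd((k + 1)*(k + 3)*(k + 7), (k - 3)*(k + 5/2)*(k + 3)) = k + 3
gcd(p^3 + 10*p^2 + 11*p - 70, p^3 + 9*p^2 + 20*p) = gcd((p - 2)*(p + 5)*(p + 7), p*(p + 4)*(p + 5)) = p + 5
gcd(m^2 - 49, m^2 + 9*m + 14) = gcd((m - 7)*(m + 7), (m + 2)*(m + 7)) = m + 7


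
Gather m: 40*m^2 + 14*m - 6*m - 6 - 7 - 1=40*m^2 + 8*m - 14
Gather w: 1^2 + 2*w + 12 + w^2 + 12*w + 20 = w^2 + 14*w + 33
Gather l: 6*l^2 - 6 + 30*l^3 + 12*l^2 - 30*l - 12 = 30*l^3 + 18*l^2 - 30*l - 18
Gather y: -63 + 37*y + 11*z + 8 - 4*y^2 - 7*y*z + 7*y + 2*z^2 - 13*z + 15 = -4*y^2 + y*(44 - 7*z) + 2*z^2 - 2*z - 40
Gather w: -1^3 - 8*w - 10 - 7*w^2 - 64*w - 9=-7*w^2 - 72*w - 20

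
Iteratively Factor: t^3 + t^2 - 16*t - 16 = (t + 1)*(t^2 - 16) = (t + 1)*(t + 4)*(t - 4)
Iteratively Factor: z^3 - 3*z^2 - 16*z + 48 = (z - 3)*(z^2 - 16) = (z - 3)*(z + 4)*(z - 4)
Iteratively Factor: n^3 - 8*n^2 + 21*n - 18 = (n - 3)*(n^2 - 5*n + 6) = (n - 3)*(n - 2)*(n - 3)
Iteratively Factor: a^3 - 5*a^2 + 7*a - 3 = (a - 3)*(a^2 - 2*a + 1) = (a - 3)*(a - 1)*(a - 1)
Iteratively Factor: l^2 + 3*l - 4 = (l - 1)*(l + 4)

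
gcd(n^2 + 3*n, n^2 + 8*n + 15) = n + 3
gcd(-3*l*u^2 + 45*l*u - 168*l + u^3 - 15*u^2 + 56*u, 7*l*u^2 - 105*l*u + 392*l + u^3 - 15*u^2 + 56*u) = u^2 - 15*u + 56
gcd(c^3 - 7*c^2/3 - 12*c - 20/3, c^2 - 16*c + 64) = 1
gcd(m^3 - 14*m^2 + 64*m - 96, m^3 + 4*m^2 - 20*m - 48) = m - 4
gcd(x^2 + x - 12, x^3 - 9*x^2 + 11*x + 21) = x - 3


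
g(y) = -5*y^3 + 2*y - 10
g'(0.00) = 2.00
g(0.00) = -10.00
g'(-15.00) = -3373.00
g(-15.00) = 16835.00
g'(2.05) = -61.04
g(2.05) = -48.98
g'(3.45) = -176.54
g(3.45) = -208.42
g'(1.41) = -27.82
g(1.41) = -21.20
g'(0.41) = -0.52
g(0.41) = -9.52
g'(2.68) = -105.74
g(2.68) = -100.88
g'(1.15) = -17.84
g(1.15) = -15.30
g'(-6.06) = -548.85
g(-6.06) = 1090.61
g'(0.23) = 1.21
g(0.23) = -9.60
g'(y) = 2 - 15*y^2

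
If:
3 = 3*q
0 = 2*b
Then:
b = 0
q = 1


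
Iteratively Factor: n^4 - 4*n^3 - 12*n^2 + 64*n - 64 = (n + 4)*(n^3 - 8*n^2 + 20*n - 16) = (n - 2)*(n + 4)*(n^2 - 6*n + 8) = (n - 4)*(n - 2)*(n + 4)*(n - 2)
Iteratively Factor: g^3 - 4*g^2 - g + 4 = (g - 1)*(g^2 - 3*g - 4) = (g - 4)*(g - 1)*(g + 1)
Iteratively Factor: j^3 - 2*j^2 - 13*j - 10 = (j - 5)*(j^2 + 3*j + 2) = (j - 5)*(j + 1)*(j + 2)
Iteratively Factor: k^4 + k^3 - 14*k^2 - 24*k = (k + 3)*(k^3 - 2*k^2 - 8*k) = (k - 4)*(k + 3)*(k^2 + 2*k) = (k - 4)*(k + 2)*(k + 3)*(k)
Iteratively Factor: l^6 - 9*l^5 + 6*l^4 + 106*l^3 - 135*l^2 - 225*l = (l + 3)*(l^5 - 12*l^4 + 42*l^3 - 20*l^2 - 75*l) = (l + 1)*(l + 3)*(l^4 - 13*l^3 + 55*l^2 - 75*l) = (l - 5)*(l + 1)*(l + 3)*(l^3 - 8*l^2 + 15*l) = (l - 5)^2*(l + 1)*(l + 3)*(l^2 - 3*l) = l*(l - 5)^2*(l + 1)*(l + 3)*(l - 3)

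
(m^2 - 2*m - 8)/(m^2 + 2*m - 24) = (m + 2)/(m + 6)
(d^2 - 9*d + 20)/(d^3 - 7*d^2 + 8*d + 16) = (d - 5)/(d^2 - 3*d - 4)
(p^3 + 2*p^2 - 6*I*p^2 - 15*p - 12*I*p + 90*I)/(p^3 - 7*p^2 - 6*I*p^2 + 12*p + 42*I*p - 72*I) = (p + 5)/(p - 4)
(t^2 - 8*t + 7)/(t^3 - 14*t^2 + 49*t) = (t - 1)/(t*(t - 7))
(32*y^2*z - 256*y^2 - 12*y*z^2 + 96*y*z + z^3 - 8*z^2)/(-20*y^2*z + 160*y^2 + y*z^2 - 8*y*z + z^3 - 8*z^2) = (-8*y + z)/(5*y + z)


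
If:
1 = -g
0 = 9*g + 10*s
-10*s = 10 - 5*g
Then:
No Solution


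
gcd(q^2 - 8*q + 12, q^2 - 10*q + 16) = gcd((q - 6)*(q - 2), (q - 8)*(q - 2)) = q - 2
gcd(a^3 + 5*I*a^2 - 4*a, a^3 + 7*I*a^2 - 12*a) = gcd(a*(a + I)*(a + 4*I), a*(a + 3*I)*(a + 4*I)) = a^2 + 4*I*a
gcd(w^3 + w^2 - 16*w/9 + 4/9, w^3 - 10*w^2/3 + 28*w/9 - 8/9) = w - 2/3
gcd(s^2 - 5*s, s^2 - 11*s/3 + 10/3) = 1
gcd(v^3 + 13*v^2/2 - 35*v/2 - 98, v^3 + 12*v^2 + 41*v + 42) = v + 7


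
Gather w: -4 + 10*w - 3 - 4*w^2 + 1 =-4*w^2 + 10*w - 6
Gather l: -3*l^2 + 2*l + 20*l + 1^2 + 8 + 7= -3*l^2 + 22*l + 16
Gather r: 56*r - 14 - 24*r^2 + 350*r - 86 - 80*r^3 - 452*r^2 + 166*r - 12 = -80*r^3 - 476*r^2 + 572*r - 112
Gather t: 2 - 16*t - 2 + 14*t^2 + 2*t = 14*t^2 - 14*t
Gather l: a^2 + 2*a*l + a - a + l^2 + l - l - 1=a^2 + 2*a*l + l^2 - 1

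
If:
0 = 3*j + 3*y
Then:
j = -y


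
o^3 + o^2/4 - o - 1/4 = (o - 1)*(o + 1/4)*(o + 1)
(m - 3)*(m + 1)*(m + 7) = m^3 + 5*m^2 - 17*m - 21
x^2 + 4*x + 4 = (x + 2)^2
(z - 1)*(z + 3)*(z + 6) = z^3 + 8*z^2 + 9*z - 18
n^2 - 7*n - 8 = (n - 8)*(n + 1)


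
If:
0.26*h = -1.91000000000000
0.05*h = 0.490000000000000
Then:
No Solution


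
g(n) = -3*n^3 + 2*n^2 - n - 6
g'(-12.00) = -1345.00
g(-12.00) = 5478.00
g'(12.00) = -1249.00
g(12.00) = -4914.00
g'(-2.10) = -49.09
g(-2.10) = 32.70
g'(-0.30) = -3.01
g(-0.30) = -5.44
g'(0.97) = -5.59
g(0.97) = -7.83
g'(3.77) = -113.84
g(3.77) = -142.09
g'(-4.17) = -174.18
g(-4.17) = 250.48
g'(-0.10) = -1.49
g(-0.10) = -5.88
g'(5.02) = -207.72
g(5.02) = -340.14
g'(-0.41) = -4.15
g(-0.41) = -5.05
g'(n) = -9*n^2 + 4*n - 1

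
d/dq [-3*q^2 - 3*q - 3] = -6*q - 3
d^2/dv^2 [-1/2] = 0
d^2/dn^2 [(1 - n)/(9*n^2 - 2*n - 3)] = 2*(4*(n - 1)*(9*n - 1)^2 + (27*n - 11)*(-9*n^2 + 2*n + 3))/(-9*n^2 + 2*n + 3)^3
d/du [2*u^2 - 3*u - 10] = 4*u - 3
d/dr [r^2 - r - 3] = 2*r - 1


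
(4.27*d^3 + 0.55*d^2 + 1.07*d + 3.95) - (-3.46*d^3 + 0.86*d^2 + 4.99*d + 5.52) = 7.73*d^3 - 0.31*d^2 - 3.92*d - 1.57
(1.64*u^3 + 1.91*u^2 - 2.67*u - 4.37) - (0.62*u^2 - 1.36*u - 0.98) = 1.64*u^3 + 1.29*u^2 - 1.31*u - 3.39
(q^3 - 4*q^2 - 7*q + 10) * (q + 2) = q^4 - 2*q^3 - 15*q^2 - 4*q + 20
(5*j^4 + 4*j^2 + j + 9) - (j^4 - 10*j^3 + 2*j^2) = 4*j^4 + 10*j^3 + 2*j^2 + j + 9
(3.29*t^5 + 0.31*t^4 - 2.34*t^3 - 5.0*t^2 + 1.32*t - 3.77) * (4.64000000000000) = 15.2656*t^5 + 1.4384*t^4 - 10.8576*t^3 - 23.2*t^2 + 6.1248*t - 17.4928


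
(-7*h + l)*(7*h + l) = -49*h^2 + l^2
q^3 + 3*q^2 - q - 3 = (q - 1)*(q + 1)*(q + 3)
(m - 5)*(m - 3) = m^2 - 8*m + 15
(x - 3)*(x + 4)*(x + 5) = x^3 + 6*x^2 - 7*x - 60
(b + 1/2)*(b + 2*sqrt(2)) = b^2 + b/2 + 2*sqrt(2)*b + sqrt(2)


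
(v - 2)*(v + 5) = v^2 + 3*v - 10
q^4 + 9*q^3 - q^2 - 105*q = q*(q - 3)*(q + 5)*(q + 7)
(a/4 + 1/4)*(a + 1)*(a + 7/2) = a^3/4 + 11*a^2/8 + 2*a + 7/8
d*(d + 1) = d^2 + d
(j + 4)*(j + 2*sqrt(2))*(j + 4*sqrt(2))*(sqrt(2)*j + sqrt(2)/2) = sqrt(2)*j^4 + 9*sqrt(2)*j^3/2 + 12*j^3 + 18*sqrt(2)*j^2 + 54*j^2 + 24*j + 72*sqrt(2)*j + 32*sqrt(2)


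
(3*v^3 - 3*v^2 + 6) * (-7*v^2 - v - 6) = -21*v^5 + 18*v^4 - 15*v^3 - 24*v^2 - 6*v - 36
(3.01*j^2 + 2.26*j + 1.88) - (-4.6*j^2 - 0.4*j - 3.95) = 7.61*j^2 + 2.66*j + 5.83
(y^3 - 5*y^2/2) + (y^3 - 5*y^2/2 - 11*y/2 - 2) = 2*y^3 - 5*y^2 - 11*y/2 - 2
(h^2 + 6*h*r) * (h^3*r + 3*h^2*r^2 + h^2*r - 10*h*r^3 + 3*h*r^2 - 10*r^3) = h^5*r + 9*h^4*r^2 + h^4*r + 8*h^3*r^3 + 9*h^3*r^2 - 60*h^2*r^4 + 8*h^2*r^3 - 60*h*r^4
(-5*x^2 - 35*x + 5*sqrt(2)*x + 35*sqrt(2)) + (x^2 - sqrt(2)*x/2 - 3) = -4*x^2 - 35*x + 9*sqrt(2)*x/2 - 3 + 35*sqrt(2)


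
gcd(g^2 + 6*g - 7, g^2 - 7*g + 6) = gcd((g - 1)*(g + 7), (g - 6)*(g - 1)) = g - 1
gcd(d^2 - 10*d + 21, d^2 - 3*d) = d - 3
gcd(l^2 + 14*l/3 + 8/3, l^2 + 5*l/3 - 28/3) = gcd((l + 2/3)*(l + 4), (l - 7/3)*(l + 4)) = l + 4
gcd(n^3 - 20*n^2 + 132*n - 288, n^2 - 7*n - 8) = n - 8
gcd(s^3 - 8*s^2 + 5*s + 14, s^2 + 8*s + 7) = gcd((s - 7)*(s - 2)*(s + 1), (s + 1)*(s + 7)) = s + 1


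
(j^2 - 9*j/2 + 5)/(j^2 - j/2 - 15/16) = 8*(-2*j^2 + 9*j - 10)/(-16*j^2 + 8*j + 15)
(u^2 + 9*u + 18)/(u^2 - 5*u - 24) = (u + 6)/(u - 8)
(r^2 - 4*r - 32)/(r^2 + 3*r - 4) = (r - 8)/(r - 1)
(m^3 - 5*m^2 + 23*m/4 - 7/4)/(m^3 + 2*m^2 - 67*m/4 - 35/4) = (2*m^2 - 3*m + 1)/(2*m^2 + 11*m + 5)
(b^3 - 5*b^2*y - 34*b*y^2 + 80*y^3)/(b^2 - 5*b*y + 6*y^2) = (-b^2 + 3*b*y + 40*y^2)/(-b + 3*y)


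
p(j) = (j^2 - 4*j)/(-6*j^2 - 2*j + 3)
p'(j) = (2*j - 4)/(-6*j^2 - 2*j + 3) + (12*j + 2)*(j^2 - 4*j)/(-6*j^2 - 2*j + 3)^2 = 2*(-13*j^2 + 3*j - 6)/(36*j^4 + 24*j^3 - 32*j^2 - 12*j + 9)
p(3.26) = 0.04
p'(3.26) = -0.06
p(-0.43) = 0.69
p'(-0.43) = -2.56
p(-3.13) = -0.45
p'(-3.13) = -0.12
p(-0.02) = 0.03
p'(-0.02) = -1.31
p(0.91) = 0.74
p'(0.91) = -1.96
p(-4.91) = -0.33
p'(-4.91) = -0.04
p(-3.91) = -0.38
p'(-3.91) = -0.07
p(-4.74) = -0.34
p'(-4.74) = -0.04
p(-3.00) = -0.47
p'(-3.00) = -0.13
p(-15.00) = -0.22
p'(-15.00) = 0.00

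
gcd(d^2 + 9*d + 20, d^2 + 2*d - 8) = d + 4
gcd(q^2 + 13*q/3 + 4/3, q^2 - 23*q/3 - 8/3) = q + 1/3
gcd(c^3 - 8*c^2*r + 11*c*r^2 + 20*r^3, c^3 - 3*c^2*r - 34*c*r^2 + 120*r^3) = c^2 - 9*c*r + 20*r^2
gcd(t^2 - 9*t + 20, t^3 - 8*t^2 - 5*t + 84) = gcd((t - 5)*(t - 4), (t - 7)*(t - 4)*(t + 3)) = t - 4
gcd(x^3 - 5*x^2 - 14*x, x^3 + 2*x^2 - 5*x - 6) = 1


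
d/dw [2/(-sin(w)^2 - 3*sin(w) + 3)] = 2*(2*sin(w) + 3)*cos(w)/(sin(w)^2 + 3*sin(w) - 3)^2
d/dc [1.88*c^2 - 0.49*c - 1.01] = 3.76*c - 0.49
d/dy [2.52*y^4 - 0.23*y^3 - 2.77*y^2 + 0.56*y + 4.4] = 10.08*y^3 - 0.69*y^2 - 5.54*y + 0.56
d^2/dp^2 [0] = 0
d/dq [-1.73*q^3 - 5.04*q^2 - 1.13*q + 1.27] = -5.19*q^2 - 10.08*q - 1.13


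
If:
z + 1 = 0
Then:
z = -1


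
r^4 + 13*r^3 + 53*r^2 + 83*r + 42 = (r + 1)*(r + 2)*(r + 3)*(r + 7)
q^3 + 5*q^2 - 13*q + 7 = (q - 1)^2*(q + 7)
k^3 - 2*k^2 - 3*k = k*(k - 3)*(k + 1)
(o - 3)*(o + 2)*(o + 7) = o^3 + 6*o^2 - 13*o - 42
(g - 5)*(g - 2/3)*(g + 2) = g^3 - 11*g^2/3 - 8*g + 20/3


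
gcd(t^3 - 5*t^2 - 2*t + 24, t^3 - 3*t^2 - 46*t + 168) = t - 4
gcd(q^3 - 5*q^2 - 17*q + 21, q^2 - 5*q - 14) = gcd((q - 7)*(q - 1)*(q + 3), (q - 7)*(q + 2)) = q - 7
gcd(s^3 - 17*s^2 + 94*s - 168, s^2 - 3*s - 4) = s - 4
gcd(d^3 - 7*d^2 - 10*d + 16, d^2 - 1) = d - 1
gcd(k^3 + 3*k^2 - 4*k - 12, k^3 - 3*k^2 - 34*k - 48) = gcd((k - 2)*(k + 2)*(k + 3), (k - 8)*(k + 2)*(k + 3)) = k^2 + 5*k + 6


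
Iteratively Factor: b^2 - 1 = (b - 1)*(b + 1)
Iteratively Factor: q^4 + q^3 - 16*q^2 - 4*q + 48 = (q - 2)*(q^3 + 3*q^2 - 10*q - 24) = (q - 2)*(q + 2)*(q^2 + q - 12) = (q - 3)*(q - 2)*(q + 2)*(q + 4)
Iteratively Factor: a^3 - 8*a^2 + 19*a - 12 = (a - 3)*(a^2 - 5*a + 4) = (a - 4)*(a - 3)*(a - 1)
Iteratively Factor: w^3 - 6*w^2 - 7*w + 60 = (w - 4)*(w^2 - 2*w - 15) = (w - 5)*(w - 4)*(w + 3)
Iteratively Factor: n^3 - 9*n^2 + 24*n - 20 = (n - 5)*(n^2 - 4*n + 4) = (n - 5)*(n - 2)*(n - 2)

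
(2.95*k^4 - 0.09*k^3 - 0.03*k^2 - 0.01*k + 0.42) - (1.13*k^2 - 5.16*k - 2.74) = 2.95*k^4 - 0.09*k^3 - 1.16*k^2 + 5.15*k + 3.16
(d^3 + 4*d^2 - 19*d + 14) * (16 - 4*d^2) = -4*d^5 - 16*d^4 + 92*d^3 + 8*d^2 - 304*d + 224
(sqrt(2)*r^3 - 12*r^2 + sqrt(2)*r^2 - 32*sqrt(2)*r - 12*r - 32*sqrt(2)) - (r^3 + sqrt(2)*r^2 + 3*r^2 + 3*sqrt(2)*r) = -r^3 + sqrt(2)*r^3 - 15*r^2 - 35*sqrt(2)*r - 12*r - 32*sqrt(2)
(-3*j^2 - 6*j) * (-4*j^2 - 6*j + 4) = 12*j^4 + 42*j^3 + 24*j^2 - 24*j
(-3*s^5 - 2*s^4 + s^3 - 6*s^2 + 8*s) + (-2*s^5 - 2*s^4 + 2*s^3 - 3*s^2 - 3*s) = -5*s^5 - 4*s^4 + 3*s^3 - 9*s^2 + 5*s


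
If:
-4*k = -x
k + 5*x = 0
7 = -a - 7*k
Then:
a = -7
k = 0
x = 0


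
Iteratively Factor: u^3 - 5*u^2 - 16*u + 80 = (u - 4)*(u^2 - u - 20) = (u - 5)*(u - 4)*(u + 4)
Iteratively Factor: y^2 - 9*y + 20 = (y - 4)*(y - 5)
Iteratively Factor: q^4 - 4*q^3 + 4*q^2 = (q - 2)*(q^3 - 2*q^2) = q*(q - 2)*(q^2 - 2*q) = q^2*(q - 2)*(q - 2)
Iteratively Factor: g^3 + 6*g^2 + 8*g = (g + 2)*(g^2 + 4*g) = g*(g + 2)*(g + 4)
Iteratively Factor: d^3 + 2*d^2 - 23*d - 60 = (d - 5)*(d^2 + 7*d + 12) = (d - 5)*(d + 3)*(d + 4)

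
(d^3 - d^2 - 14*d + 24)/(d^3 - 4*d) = (d^2 + d - 12)/(d*(d + 2))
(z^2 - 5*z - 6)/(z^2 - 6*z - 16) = (-z^2 + 5*z + 6)/(-z^2 + 6*z + 16)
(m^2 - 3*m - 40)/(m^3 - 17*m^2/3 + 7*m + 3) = 3*(m^2 - 3*m - 40)/(3*m^3 - 17*m^2 + 21*m + 9)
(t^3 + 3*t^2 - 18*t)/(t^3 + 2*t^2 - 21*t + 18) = t/(t - 1)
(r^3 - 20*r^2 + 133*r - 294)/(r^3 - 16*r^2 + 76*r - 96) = (r^2 - 14*r + 49)/(r^2 - 10*r + 16)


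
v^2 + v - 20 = (v - 4)*(v + 5)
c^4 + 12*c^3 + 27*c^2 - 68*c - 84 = (c - 2)*(c + 1)*(c + 6)*(c + 7)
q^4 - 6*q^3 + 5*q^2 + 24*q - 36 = (q - 3)^2*(q - 2)*(q + 2)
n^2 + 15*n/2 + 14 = (n + 7/2)*(n + 4)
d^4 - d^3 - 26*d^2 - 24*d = d*(d - 6)*(d + 1)*(d + 4)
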